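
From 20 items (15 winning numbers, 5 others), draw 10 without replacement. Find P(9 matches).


P(X=9) = C(15,9)*C(5,1) / C(20,10)
= 5005*5 / 184756
= 25025/184756 = 175/1292

175/1292


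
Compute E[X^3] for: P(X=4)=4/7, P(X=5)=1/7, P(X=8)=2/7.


E[X^3] = sum(x^3 * P(x))
= 64*4/7 + 125*1/7 + 512*2/7
= 1405/7

1405/7


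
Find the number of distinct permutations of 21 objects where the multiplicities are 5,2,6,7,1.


21! = 51090942171709440000
Denominator: 5!=120 * 2!=2 * 6!=720 * 7!=5040 * 1!=1
Coefficient = 51090942171709440000 / 870912000 = 58663725120

58663725120


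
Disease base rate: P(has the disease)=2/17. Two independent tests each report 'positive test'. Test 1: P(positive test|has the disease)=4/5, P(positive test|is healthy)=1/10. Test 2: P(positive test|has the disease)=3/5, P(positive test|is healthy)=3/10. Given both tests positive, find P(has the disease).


After test 1: P(+) = 4/5*2/17 + 1/10*15/17 = 31/170
P(B|+) = (8/85)/(31/170) = 16/31
After test 2 (use post1 as new prior): P(+) = 3/5*16/31 + 3/10*15/31 = 141/310
P(B|+,+) = (48/155)/(141/310) = 32/47

32/47


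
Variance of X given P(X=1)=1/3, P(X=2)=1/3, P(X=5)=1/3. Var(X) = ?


E[X] = 8/3, E[X^2] = 10
Var(X) = E[X^2] - (E[X])^2 = 10 - (8/3)^2 = 26/9

26/9


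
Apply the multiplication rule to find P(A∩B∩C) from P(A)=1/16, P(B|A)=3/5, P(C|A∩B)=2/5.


P(A∩B∩C) = P(A) * P(B|A) * P(C|A∩B)
= 1/16 * 3/5 * 2/5
= 3/80 * 2/5 = 3/200

3/200


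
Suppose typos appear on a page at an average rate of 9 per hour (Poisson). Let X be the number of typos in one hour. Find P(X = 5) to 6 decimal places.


P(X=5) = e^(-9) * 9^5 / 5!
≈ 0.0001234098041 * 59049 / 120
≈ 0.060727

0.060727


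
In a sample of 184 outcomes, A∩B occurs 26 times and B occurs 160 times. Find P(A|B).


P(A|B) = P(A∩B)/P(B) = (26/184)/(160/184) = 26/160 = 13/80

13/80


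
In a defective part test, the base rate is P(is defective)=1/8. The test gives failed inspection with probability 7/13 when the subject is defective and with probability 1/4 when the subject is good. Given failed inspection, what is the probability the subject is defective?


P(A) = P(A|B)P(B) + P(A|B')P(B') = 7/13*1/8 + 1/4*7/8 = 119/416
P(B|A) = P(A|B)P(B)/P(A) = (7/104)/(119/416) = 4/17

4/17


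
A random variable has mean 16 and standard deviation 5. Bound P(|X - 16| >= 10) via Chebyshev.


k = 10/5 = 2
Chebyshev: P(|X-mu| >= k*sigma) <= 1/k^2 = 1/2^2 = 1/4

1/4


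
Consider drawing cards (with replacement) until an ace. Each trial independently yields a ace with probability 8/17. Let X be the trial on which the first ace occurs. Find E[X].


For geometric (trials until first success), E[X] = 1/p = 1/(8/17) = 17/8

17/8


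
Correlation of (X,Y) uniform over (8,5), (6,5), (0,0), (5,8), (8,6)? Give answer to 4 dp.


Cov(X,Y) = 5.6800, Var(X) = 8.6400, Var(Y) = 6.9600
rho = Cov/(sqrt(VarX)*sqrt(VarY)) = 0.7325

0.7325


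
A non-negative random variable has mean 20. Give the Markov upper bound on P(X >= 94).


Markov: P(X >= a) <= E[X]/a
P(X >= 94) <= 20/94 = 10/47

10/47


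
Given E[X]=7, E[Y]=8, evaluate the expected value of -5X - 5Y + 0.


E[-5X - 5Y + 0] = -5*E[X] - 5*E[Y] + 0
= (-5)*(7) + (-5)*(8) + (0)
= -35 - 40 + 0 = -75

-75


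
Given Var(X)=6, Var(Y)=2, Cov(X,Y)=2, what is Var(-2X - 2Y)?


Var(-2X - 2Y) = (-2)^2*Var(X) + (-2)^2*Var(Y) + 2*(-2)*(-2)*Cov(X,Y)
= 4*6 + 4*2 + 8*2
= 24 + 8 + 16 = 48

48


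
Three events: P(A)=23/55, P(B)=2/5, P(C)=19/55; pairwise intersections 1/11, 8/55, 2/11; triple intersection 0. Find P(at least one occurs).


P(A∪B∪C) = P(A)+P(B)+P(C) - P(AB)-P(AC)-P(BC) + P(ABC)
= 23/55+2/5+19/55 - 1/11-8/55-2/11 + 0
= 41/55

41/55


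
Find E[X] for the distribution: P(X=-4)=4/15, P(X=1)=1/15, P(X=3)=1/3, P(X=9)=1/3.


E[X] = sum(x * P(x))
= -4*4/15 + 1*1/15 + 3*1/3 + 9*1/3
= 3

3


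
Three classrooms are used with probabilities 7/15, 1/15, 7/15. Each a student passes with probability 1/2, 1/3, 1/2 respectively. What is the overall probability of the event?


P(A) = P(A|B1)P(B1) + P(A|B2)P(B2) + P(A|B3)P(B3)
= 1/2*7/15 + 1/3*1/15 + 1/2*7/15
= 7/30 + 1/45 + 7/30 = 22/45

22/45


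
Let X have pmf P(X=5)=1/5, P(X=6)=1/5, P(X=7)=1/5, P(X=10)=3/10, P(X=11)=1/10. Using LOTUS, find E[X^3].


E[X^3] = sum(g(x)*P(x))
= 125*1/5 + 216*1/5 + 343*1/5 + 1000*3/10 + 1331*1/10
= 5699/10

5699/10


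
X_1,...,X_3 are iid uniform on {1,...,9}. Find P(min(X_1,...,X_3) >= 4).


P(min >= 4) = P(all X_i >= 4) = (P(X_1 >= 4))^3
= (6/9)^3 = (2/3)^3 = 8/27

8/27


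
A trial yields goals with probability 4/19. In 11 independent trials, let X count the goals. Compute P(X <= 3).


P(X<=3) = P(X=0) + P(X=1) + P(X=2) + P(X=3)
= 8649755859375/116490258898219 + 25372617187500/116490258898219 + 33830156250000/116490258898219 + 27064125000000/116490258898219
= 94916654296875/116490258898219

94916654296875/116490258898219


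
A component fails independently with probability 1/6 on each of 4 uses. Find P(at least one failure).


P(at least one) = 1 - P(none)
P(none) = (1 - 1/6)^4 = (5/6)^4 = 625/1296
P(at least one) = 1 - 625/1296 = 671/1296

671/1296


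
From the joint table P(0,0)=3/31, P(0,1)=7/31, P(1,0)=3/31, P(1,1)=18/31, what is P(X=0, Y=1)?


Read from table: P(X=0, Y=1) = 7/31

7/31


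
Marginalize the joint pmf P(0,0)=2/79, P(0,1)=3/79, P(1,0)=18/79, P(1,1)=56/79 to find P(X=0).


P(X=0) = P(0,0)+P(0,1) = 2/79 + 3/79 = 5/79

5/79


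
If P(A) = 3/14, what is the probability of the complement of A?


P(A') = 1 - P(A) = 1 - 3/14 = 11/14

11/14


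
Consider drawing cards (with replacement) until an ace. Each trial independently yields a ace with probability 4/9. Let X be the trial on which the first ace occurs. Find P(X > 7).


P(X > 7) = P(first 7 trials all fail) = (1-p)^7 = (5/9)^7 = 78125/4782969

78125/4782969


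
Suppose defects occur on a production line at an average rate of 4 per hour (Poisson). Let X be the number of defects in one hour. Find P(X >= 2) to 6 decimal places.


P(X>=2) = 1 - P(X<=1) = 1 - (e^(-4)*4^0/0! + e^(-4)*4^1/1!)
≈ 1 - (0.0183156389 + 0.0732625556)
= 1 - 0.0915781945 = 0.9084218055
≈ 0.908422

0.908422


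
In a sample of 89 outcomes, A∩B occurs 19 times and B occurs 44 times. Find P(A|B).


P(A|B) = P(A∩B)/P(B) = (19/89)/(44/89) = 19/44

19/44


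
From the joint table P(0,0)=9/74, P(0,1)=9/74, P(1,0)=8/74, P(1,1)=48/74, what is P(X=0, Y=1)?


Read from table: P(X=0, Y=1) = 9/74

9/74


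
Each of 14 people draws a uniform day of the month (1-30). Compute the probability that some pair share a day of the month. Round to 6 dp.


P(all different) = prod((30-i)/30 for i=0..13) = 0.026506
P(at least one match) = 1 - 0.026506 = 0.973494

0.973494


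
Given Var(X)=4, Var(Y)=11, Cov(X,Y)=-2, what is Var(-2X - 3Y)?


Var(-2X - 3Y) = (-2)^2*Var(X) + (-3)^2*Var(Y) + 2*(-2)*(-3)*Cov(X,Y)
= 4*4 + 9*11 + 12*(-2)
= 16 + 99 - 24 = 91

91


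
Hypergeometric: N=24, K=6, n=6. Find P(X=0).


P(X=0) = C(6,0)*C(18,6) / C(24,6)
= 1*18564 / 134596
= 18564/134596 = 663/4807

663/4807


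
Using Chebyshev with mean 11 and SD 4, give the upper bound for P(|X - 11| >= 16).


k = 16/4 = 4
Chebyshev: P(|X-mu| >= k*sigma) <= 1/k^2 = 1/4^2 = 1/16

1/16


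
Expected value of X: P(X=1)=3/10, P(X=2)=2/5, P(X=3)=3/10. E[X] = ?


E[X] = sum(x * P(x))
= 1*3/10 + 2*2/5 + 3*3/10
= 2

2


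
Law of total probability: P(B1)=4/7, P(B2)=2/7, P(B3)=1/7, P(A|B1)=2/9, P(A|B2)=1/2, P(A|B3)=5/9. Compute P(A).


P(A) = P(A|B1)P(B1) + P(A|B2)P(B2) + P(A|B3)P(B3)
= 2/9*4/7 + 1/2*2/7 + 5/9*1/7
= 8/63 + 1/7 + 5/63 = 22/63

22/63


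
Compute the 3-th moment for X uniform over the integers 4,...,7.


E[X^3] = (1/4) * sum(x^3 for x=4..7)
= 748/4 = 187

187


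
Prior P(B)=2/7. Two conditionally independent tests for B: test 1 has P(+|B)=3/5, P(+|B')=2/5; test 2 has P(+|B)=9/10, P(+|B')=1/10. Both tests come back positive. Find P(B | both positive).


After test 1: P(+) = 3/5*2/7 + 2/5*5/7 = 16/35
P(B|+) = (6/35)/(16/35) = 3/8
After test 2 (use post1 as new prior): P(+) = 9/10*3/8 + 1/10*5/8 = 2/5
P(B|+,+) = (27/80)/(2/5) = 27/32

27/32


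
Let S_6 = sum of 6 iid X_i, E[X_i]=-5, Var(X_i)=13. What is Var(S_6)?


By independence, Var(S_n) = n*Var(X_1) = 6*13 = 78

78


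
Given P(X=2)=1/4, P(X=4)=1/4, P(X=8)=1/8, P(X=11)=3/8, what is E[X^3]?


E[X^3] = sum(g(x)*P(x))
= 8*1/4 + 64*1/4 + 512*1/8 + 1331*3/8
= 4649/8

4649/8


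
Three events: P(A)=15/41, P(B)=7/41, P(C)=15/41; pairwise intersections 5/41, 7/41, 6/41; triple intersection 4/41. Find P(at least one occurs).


P(A∪B∪C) = P(A)+P(B)+P(C) - P(AB)-P(AC)-P(BC) + P(ABC)
= 15/41+7/41+15/41 - 5/41-7/41-6/41 + 4/41
= 23/41

23/41


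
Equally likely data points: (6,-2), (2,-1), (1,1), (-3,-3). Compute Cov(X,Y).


E[X]=3/2, E[Y]=-5/4, E[XY]=-1
Cov(X,Y) = E[XY] - E[X]E[Y] = -1 - 3/2*-5/4 = 7/8

7/8


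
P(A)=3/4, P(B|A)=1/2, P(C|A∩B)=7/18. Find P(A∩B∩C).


P(A∩B∩C) = P(A) * P(B|A) * P(C|A∩B)
= 3/4 * 1/2 * 7/18
= 3/8 * 7/18 = 7/48

7/48


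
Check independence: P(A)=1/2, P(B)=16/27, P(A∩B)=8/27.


P(A)*P(B) = 1/2*16/27 = 8/27
P(A∩B) = 8/27, which equals P(A)P(B), so independent

Yes, A and B are independent


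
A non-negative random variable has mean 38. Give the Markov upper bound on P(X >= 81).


Markov: P(X >= a) <= E[X]/a
P(X >= 81) <= 38/81

38/81


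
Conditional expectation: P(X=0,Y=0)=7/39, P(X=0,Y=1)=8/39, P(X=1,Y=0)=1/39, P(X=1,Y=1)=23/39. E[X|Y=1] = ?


P(Y=1) = 31/39
E[X|Y=1] = (0*8 + 1*23)/31 = 23/31

23/31


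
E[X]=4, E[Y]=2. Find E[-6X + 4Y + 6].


E[-6X + 4Y + 6] = -6*E[X] + 4*E[Y] + 6
= (-6)*(4) + (4)*(2) + (6)
= -24 + 8 + 6 = -10

-10


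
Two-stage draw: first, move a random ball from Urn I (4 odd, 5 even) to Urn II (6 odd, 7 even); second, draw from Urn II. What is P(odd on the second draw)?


P(transfer odd) = 4/9; P(transfer even) = 5/9
If odd transferred: Urn II has 7 odd of 14, so P(odd|odd moved) = 1/2
If even transferred: Urn II has 6 odd of 14, so P(odd|even moved) = 3/7
By total probability: P(odd) = 4/9*1/2 + 5/9*3/7 = 29/63

29/63


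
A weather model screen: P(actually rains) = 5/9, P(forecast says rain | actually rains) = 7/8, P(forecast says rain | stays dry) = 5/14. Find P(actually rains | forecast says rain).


P(A) = P(A|B)P(B) + P(A|B')P(B') = 7/8*5/9 + 5/14*4/9 = 325/504
P(B|A) = P(A|B)P(B)/P(A) = (35/72)/(325/504) = 49/65

49/65


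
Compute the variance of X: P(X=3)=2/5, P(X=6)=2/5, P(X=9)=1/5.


E[X] = 27/5, E[X^2] = 171/5
Var(X) = E[X^2] - (E[X])^2 = 171/5 - (27/5)^2 = 126/25

126/25


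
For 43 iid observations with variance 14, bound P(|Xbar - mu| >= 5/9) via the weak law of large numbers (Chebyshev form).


Var(Xbar) = Var(X)/n = 14/43
Chebyshev: P(|Xbar-mu| >= 5/9) <= Var(Xbar)/(5/9)^2 = (14/43)/(25/81) = 1134/1075
Bound exceeds 1, so trivial bound: 1

1


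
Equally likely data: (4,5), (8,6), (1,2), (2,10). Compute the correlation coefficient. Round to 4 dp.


Cov(X,Y) = 0.9375, Var(X) = 7.1875, Var(Y) = 8.1875
rho = Cov/(sqrt(VarX)*sqrt(VarY)) = 0.1222

0.1222


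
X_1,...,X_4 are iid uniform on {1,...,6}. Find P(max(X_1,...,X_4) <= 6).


P(max <= 6) = P(all X_i <= 6) = (P(X_1 <= 6))^4
= (6/6)^4 = 1^4 = 1

1


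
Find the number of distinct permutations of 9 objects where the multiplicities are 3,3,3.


9! = 362880
Denominator: 3!=6 * 3!=6 * 3!=6
Coefficient = 362880 / 216 = 1680

1680


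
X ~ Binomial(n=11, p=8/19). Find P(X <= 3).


P(X<=3) = P(X=0) + P(X=1) + P(X=2) + P(X=3)
= 285311670611/116490258898219 + 2282493364888/116490258898219 + 8299975872320/116490258898219 + 18109038266880/116490258898219
= 28976819174699/116490258898219

28976819174699/116490258898219


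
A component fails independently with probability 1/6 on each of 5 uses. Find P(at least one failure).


P(at least one) = 1 - P(none)
P(none) = (1 - 1/6)^5 = (5/6)^5 = 3125/7776
P(at least one) = 1 - 3125/7776 = 4651/7776

4651/7776


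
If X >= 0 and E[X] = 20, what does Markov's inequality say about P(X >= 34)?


Markov: P(X >= a) <= E[X]/a
P(X >= 34) <= 20/34 = 10/17

10/17


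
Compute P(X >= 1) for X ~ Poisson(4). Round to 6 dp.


P(X>=1) = 1 - P(X<=0) = 1 - (e^(-4)*4^0/0!)
≈ 1 - 0.0183156389 = 0.9816843611
≈ 0.981684

0.981684


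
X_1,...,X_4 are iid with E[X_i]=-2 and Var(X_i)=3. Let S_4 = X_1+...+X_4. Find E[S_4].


E[S_n] = n*E[X_1] = 4*-2 = -8

-8


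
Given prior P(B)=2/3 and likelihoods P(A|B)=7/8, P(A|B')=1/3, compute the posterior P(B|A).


P(A) = P(A|B)P(B) + P(A|B')P(B') = 7/8*2/3 + 1/3*1/3 = 25/36
P(B|A) = P(A|B)P(B)/P(A) = (7/12)/(25/36) = 21/25

21/25


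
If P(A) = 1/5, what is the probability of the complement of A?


P(A') = 1 - P(A) = 1 - 1/5 = 4/5

4/5


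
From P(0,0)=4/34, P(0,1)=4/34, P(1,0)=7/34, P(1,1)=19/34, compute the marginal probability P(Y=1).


P(Y=1) = P(0,1)+P(1,1) = 4/34 + 19/34 = 23/34

23/34


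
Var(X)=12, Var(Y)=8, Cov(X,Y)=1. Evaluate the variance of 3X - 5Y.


Var(3X - 5Y) = 3^2*Var(X) + (-5)^2*Var(Y) + 2*3*(-5)*Cov(X,Y)
= 9*12 + 25*8 - 30*1
= 108 + 200 - 30 = 278

278


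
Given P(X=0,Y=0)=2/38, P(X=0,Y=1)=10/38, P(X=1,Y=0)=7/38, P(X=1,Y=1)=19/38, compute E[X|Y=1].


P(Y=1) = 29/38
E[X|Y=1] = (0*10 + 1*19)/29 = 19/29

19/29


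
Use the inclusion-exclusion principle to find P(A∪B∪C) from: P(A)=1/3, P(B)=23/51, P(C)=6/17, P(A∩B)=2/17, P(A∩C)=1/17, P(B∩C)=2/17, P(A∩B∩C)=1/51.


P(A∪B∪C) = P(A)+P(B)+P(C) - P(AB)-P(AC)-P(BC) + P(ABC)
= 1/3+23/51+6/17 - 2/17-1/17-2/17 + 1/51
= 44/51

44/51


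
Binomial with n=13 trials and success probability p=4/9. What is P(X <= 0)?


P(X<=0) = P(X=0)
= 1220703125/2541865828329
= 1220703125/2541865828329

1220703125/2541865828329


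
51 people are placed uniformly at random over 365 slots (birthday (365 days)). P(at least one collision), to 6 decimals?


P(all different) = prod((365-i)/365 for i=0..50) = 0.025568
P(at least one match) = 1 - 0.025568 = 0.974432

0.974432


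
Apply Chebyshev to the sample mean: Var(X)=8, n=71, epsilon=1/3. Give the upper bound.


Var(Xbar) = Var(X)/n = 8/71
Chebyshev: P(|Xbar-mu| >= 1/3) <= Var(Xbar)/(1/3)^2 = (8/71)/(1/9) = 72/71
Bound exceeds 1, so trivial bound: 1

1


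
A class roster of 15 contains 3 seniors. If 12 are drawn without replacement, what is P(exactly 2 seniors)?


P(X=2) = C(3,2)*C(12,10) / C(15,12)
= 3*66 / 455
= 198/455

198/455


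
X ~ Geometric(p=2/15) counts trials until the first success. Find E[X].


For geometric (trials until first success), E[X] = 1/p = 1/(2/15) = 15/2

15/2


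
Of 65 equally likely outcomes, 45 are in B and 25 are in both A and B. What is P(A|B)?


P(A|B) = P(A∩B)/P(B) = (25/65)/(45/65) = 25/45 = 5/9

5/9


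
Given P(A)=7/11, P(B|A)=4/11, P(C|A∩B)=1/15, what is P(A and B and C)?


P(A∩B∩C) = P(A) * P(B|A) * P(C|A∩B)
= 7/11 * 4/11 * 1/15
= 28/121 * 1/15 = 28/1815

28/1815


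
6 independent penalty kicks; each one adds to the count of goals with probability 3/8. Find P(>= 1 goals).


P(at least one) = 1 - P(none)
P(none) = (1 - 3/8)^6 = (5/8)^6 = 15625/262144
P(at least one) = 1 - 15625/262144 = 246519/262144

246519/262144


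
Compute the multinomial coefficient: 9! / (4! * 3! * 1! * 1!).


9! = 362880
Denominator: 4!=24 * 3!=6 * 1!=1 * 1!=1
Coefficient = 362880 / 144 = 2520

2520


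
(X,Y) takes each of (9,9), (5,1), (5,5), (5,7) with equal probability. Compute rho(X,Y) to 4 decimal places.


Cov(X,Y) = 3.5000, Var(X) = 3.0000, Var(Y) = 8.7500
rho = Cov/(sqrt(VarX)*sqrt(VarY)) = 0.6831

0.6831


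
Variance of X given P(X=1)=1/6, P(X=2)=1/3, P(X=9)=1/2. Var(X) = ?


E[X] = 16/3, E[X^2] = 42
Var(X) = E[X^2] - (E[X])^2 = 42 - (16/3)^2 = 122/9

122/9


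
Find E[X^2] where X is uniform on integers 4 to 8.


E[X^2] = (1/5) * sum(x^2 for x=4..8)
= 190/5 = 38

38


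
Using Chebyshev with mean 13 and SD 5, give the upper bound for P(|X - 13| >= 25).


k = 25/5 = 5
Chebyshev: P(|X-mu| >= k*sigma) <= 1/k^2 = 1/5^2 = 1/25

1/25


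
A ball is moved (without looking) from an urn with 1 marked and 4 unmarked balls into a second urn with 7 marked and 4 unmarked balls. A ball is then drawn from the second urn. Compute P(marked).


P(transfer marked) = 1/5; P(transfer unmarked) = 4/5
If marked transferred: Urn II has 8 marked of 12, so P(marked|marked moved) = 2/3
If unmarked transferred: Urn II has 7 marked of 12, so P(marked|unmarked moved) = 7/12
By total probability: P(marked) = 1/5*2/3 + 4/5*7/12 = 3/5

3/5


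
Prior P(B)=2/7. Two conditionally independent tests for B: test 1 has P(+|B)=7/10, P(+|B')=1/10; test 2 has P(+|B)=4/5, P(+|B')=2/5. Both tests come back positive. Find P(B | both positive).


After test 1: P(+) = 7/10*2/7 + 1/10*5/7 = 19/70
P(B|+) = (1/5)/(19/70) = 14/19
After test 2 (use post1 as new prior): P(+) = 4/5*14/19 + 2/5*5/19 = 66/95
P(B|+,+) = (56/95)/(66/95) = 28/33

28/33


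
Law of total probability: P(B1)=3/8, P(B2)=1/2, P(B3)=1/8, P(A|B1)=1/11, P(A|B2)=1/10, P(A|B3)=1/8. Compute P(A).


P(A) = P(A|B1)P(B1) + P(A|B2)P(B2) + P(A|B3)P(B3)
= 1/11*3/8 + 1/10*1/2 + 1/8*1/8
= 3/88 + 1/20 + 1/64 = 351/3520

351/3520


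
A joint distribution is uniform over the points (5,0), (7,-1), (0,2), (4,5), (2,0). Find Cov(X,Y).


E[X]=18/5, E[Y]=6/5, E[XY]=13/5
Cov(X,Y) = E[XY] - E[X]E[Y] = 13/5 - 18/5*6/5 = -43/25

-43/25


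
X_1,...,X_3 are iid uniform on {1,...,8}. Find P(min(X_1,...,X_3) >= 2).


P(min >= 2) = P(all X_i >= 2) = (P(X_1 >= 2))^3
= (7/8)^3 = 343/512

343/512


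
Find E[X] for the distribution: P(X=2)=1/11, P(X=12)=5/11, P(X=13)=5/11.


E[X] = sum(x * P(x))
= 2*1/11 + 12*5/11 + 13*5/11
= 127/11

127/11


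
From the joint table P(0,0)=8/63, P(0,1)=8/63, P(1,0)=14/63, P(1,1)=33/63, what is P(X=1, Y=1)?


Read from table: P(X=1, Y=1) = 33/63 = 11/21

11/21


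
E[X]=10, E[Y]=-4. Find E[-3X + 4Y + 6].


E[-3X + 4Y + 6] = -3*E[X] + 4*E[Y] + 6
= (-3)*(10) + (4)*(-4) + (6)
= -30 - 16 + 6 = -40

-40


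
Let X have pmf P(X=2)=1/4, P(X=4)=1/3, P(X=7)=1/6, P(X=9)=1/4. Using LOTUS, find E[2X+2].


E[2X+2] = sum(g(x)*P(x))
= 6*1/4 + 10*1/3 + 16*1/6 + 20*1/4
= 25/2

25/2


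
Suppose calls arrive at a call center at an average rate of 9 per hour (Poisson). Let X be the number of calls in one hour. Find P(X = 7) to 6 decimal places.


P(X=7) = e^(-9) * 9^7 / 7!
≈ 0.0001234098041 * 4782969 / 5040
≈ 0.117116

0.117116


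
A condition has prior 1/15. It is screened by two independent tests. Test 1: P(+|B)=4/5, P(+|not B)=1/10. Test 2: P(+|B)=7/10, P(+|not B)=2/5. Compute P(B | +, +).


After test 1: P(+) = 4/5*1/15 + 1/10*14/15 = 11/75
P(B|+) = (4/75)/(11/75) = 4/11
After test 2 (use post1 as new prior): P(+) = 7/10*4/11 + 2/5*7/11 = 28/55
P(B|+,+) = (14/55)/(28/55) = 1/2

1/2


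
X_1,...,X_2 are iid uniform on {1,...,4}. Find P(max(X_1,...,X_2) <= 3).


P(max <= 3) = P(all X_i <= 3) = (P(X_1 <= 3))^2
= (3/4)^2 = 9/16

9/16


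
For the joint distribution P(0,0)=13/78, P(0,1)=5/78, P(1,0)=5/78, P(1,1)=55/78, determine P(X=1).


P(X=1) = P(1,0)+P(1,1) = 5/78 + 55/78 = 60/78 = 10/13

10/13


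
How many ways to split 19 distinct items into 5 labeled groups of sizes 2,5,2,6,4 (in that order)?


19! = 121645100408832000
Denominator: 2!=2 * 5!=120 * 2!=2 * 6!=720 * 4!=24
Coefficient = 121645100408832000 / 8294400 = 14665931280

14665931280


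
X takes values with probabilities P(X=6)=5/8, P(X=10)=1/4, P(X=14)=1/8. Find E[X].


E[X] = sum(x * P(x))
= 6*5/8 + 10*1/4 + 14*1/8
= 8

8


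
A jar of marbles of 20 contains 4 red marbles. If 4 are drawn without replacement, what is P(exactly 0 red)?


P(X=0) = C(4,0)*C(16,4) / C(20,4)
= 1*1820 / 4845
= 1820/4845 = 364/969

364/969


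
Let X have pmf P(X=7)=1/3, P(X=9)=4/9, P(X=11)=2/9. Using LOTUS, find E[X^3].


E[X^3] = sum(g(x)*P(x))
= 343*1/3 + 729*4/9 + 1331*2/9
= 6607/9

6607/9


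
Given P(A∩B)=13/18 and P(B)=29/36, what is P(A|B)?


P(A|B) = P(A∩B)/P(B) = (78/108)/(87/108) = 78/87 = 26/29

26/29


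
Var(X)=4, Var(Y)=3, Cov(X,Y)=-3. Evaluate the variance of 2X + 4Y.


Var(2X + 4Y) = 2^2*Var(X) + 4^2*Var(Y) + 2*2*4*Cov(X,Y)
= 4*4 + 16*3 + 16*(-3)
= 16 + 48 - 48 = 16

16


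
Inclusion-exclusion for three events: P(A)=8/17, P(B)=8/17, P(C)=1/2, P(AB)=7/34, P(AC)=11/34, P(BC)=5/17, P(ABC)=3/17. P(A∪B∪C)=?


P(A∪B∪C) = P(A)+P(B)+P(C) - P(AB)-P(AC)-P(BC) + P(ABC)
= 8/17+8/17+1/2 - 7/34-11/34-5/17 + 3/17
= 27/34

27/34


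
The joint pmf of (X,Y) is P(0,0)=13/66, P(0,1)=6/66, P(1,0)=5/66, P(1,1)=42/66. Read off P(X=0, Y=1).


Read from table: P(X=0, Y=1) = 6/66 = 1/11

1/11


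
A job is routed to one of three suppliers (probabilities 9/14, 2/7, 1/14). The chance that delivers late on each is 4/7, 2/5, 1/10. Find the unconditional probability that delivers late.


P(A) = P(A|B1)P(B1) + P(A|B2)P(B2) + P(A|B3)P(B3)
= 4/7*9/14 + 2/5*2/7 + 1/10*1/14
= 18/49 + 4/35 + 1/140 = 479/980

479/980


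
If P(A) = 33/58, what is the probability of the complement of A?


P(A') = 1 - P(A) = 1 - 33/58 = 25/58

25/58


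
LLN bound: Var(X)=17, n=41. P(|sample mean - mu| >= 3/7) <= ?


Var(Xbar) = Var(X)/n = 17/41
Chebyshev: P(|Xbar-mu| >= 3/7) <= Var(Xbar)/(3/7)^2 = (17/41)/(9/49) = 833/369
Bound exceeds 1, so trivial bound: 1

1


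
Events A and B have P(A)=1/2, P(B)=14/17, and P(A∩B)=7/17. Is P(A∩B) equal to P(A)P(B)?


P(A)*P(B) = 1/2*14/17 = 7/17
P(A∩B) = 7/17, which equals P(A)P(B), so independent

Yes, A and B are independent


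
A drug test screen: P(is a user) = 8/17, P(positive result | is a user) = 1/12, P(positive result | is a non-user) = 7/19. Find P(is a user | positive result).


P(A) = P(A|B)P(B) + P(A|B')P(B') = 1/12*8/17 + 7/19*9/17 = 227/969
P(B|A) = P(A|B)P(B)/P(A) = (2/51)/(227/969) = 38/227

38/227


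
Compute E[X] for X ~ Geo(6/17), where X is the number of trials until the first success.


For geometric (trials until first success), E[X] = 1/p = 1/(6/17) = 17/6

17/6


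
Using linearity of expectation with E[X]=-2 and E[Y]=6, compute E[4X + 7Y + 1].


E[4X + 7Y + 1] = 4*E[X] + 7*E[Y] + 1
= (4)*(-2) + (7)*(6) + (1)
= -8 + 42 + 1 = 35

35


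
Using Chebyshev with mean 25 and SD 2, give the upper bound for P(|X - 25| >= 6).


k = 6/2 = 3
Chebyshev: P(|X-mu| >= k*sigma) <= 1/k^2 = 1/3^2 = 1/9

1/9


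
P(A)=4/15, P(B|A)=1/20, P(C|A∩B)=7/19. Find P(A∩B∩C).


P(A∩B∩C) = P(A) * P(B|A) * P(C|A∩B)
= 4/15 * 1/20 * 7/19
= 1/75 * 7/19 = 7/1425

7/1425


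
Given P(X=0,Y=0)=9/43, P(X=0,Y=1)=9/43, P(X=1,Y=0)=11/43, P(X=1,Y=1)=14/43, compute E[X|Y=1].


P(Y=1) = 23/43
E[X|Y=1] = (0*9 + 1*14)/23 = 14/23

14/23


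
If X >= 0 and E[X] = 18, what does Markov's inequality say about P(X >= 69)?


Markov: P(X >= a) <= E[X]/a
P(X >= 69) <= 18/69 = 6/23

6/23


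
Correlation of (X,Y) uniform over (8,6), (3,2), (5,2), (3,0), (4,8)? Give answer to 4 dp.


Cov(X,Y) = 2.6400, Var(X) = 3.4400, Var(Y) = 8.6400
rho = Cov/(sqrt(VarX)*sqrt(VarY)) = 0.4842

0.4842


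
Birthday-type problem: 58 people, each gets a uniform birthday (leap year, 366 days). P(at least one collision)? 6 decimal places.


P(all different) = prod((366-i)/366 for i=0..57) = 0.008451
P(at least one match) = 1 - 0.008451 = 0.991549

0.991549


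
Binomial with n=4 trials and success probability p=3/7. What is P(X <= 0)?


P(X<=0) = P(X=0)
= 256/2401
= 256/2401

256/2401


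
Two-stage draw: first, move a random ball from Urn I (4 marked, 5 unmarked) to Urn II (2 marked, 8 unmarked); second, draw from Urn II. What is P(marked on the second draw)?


P(transfer marked) = 4/9; P(transfer unmarked) = 5/9
If marked transferred: Urn II has 3 marked of 11, so P(marked|marked moved) = 3/11
If unmarked transferred: Urn II has 2 marked of 11, so P(marked|unmarked moved) = 2/11
By total probability: P(marked) = 4/9*3/11 + 5/9*2/11 = 2/9

2/9


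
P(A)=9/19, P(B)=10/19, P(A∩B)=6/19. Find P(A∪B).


P(A∪B) = P(A) + P(B) - P(A∩B)
= 9/19 + 10/19 - 6/19 = 13/19

13/19


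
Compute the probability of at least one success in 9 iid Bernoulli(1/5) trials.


P(at least one) = 1 - P(none)
P(none) = (1 - 1/5)^9 = (4/5)^9 = 262144/1953125
P(at least one) = 1 - 262144/1953125 = 1690981/1953125

1690981/1953125


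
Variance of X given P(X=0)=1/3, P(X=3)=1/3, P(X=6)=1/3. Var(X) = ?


E[X] = 3, E[X^2] = 15
Var(X) = E[X^2] - (E[X])^2 = 15 - (3)^2 = 6

6


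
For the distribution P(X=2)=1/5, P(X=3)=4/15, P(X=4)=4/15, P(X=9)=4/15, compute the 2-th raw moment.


E[X^2] = sum(x^2 * P(x))
= 4*1/5 + 9*4/15 + 16*4/15 + 81*4/15
= 436/15

436/15


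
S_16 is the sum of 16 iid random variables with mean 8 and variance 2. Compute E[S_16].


E[S_n] = n*E[X_1] = 16*8 = 128

128


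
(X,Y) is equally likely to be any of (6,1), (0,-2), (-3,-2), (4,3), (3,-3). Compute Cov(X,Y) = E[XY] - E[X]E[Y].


E[X]=2, E[Y]=-3/5, E[XY]=3
Cov(X,Y) = E[XY] - E[X]E[Y] = 3 - 2*-3/5 = 21/5

21/5


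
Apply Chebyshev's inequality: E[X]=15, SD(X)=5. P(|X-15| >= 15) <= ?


k = 15/5 = 3
Chebyshev: P(|X-mu| >= k*sigma) <= 1/k^2 = 1/3^2 = 1/9

1/9


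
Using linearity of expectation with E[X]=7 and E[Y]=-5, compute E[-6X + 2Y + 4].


E[-6X + 2Y + 4] = -6*E[X] + 2*E[Y] + 4
= (-6)*(7) + (2)*(-5) + (4)
= -42 - 10 + 4 = -48

-48


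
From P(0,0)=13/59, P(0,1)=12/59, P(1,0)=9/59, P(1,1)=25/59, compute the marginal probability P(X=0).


P(X=0) = P(0,0)+P(0,1) = 13/59 + 12/59 = 25/59

25/59


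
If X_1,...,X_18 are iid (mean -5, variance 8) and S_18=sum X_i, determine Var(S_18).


By independence, Var(S_n) = n*Var(X_1) = 18*8 = 144

144


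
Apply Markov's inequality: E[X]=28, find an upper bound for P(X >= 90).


Markov: P(X >= a) <= E[X]/a
P(X >= 90) <= 28/90 = 14/45

14/45


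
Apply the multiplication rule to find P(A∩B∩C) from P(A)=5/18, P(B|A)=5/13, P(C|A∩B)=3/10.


P(A∩B∩C) = P(A) * P(B|A) * P(C|A∩B)
= 5/18 * 5/13 * 3/10
= 25/234 * 3/10 = 5/156

5/156


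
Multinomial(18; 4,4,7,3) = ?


18! = 6402373705728000
Denominator: 4!=24 * 4!=24 * 7!=5040 * 3!=6
Coefficient = 6402373705728000 / 17418240 = 367567200

367567200


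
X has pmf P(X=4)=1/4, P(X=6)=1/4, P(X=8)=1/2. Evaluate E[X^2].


E[X^2] = sum(x^2 * P(x))
= 16*1/4 + 36*1/4 + 64*1/2
= 45

45


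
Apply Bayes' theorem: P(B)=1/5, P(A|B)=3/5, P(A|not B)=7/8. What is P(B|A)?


P(A) = P(A|B)P(B) + P(A|B')P(B') = 3/5*1/5 + 7/8*4/5 = 41/50
P(B|A) = P(A|B)P(B)/P(A) = (3/25)/(41/50) = 6/41

6/41


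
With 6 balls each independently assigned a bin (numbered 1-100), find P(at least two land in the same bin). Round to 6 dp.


P(all different) = prod((100-i)/100 for i=0..5) = 0.858278
P(at least one match) = 1 - 0.858278 = 0.141722

0.141722


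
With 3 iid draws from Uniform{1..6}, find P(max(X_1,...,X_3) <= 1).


P(max <= 1) = P(all X_i <= 1) = (P(X_1 <= 1))^3
= (1/6)^3 = 1/216

1/216


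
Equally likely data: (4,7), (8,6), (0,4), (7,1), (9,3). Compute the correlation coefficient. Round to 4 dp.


Cov(X,Y) = -1.5200, Var(X) = 10.6400, Var(Y) = 4.5600
rho = Cov/(sqrt(VarX)*sqrt(VarY)) = -0.2182

-0.2182


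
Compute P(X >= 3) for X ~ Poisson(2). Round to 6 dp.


P(X>=3) = 1 - P(X<=2) = 1 - (e^(-2)*2^0/0! + e^(-2)*2^1/1! + e^(-2)*2^2/2!)
≈ 1 - (0.1353352832 + 0.2706705665 + 0.2706705665)
= 1 - 0.6766764162 = 0.3233235838
≈ 0.323324

0.323324


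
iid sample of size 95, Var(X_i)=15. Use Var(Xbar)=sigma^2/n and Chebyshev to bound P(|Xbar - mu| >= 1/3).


Var(Xbar) = Var(X)/n = 15/95
Chebyshev: P(|Xbar-mu| >= 1/3) <= Var(Xbar)/(1/3)^2 = (3/19)/(1/9) = 27/19
Bound exceeds 1, so trivial bound: 1

1


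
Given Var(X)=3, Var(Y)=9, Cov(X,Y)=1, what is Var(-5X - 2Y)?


Var(-5X - 2Y) = (-5)^2*Var(X) + (-2)^2*Var(Y) + 2*(-5)*(-2)*Cov(X,Y)
= 25*3 + 4*9 + 20*1
= 75 + 36 + 20 = 131

131


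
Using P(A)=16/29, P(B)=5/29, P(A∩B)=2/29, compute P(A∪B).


P(A∪B) = P(A) + P(B) - P(A∩B)
= 16/29 + 5/29 - 2/29 = 19/29

19/29


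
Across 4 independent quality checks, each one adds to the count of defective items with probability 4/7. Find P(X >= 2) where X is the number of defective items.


P(X>=2) = P(X=2) + P(X=3) + P(X=4)
= 864/2401 + 768/2401 + 256/2401
= 1888/2401

1888/2401


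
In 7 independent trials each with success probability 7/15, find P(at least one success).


P(at least one) = 1 - P(none)
P(none) = (1 - 7/15)^7 = (8/15)^7 = 2097152/170859375
P(at least one) = 1 - 2097152/170859375 = 168762223/170859375

168762223/170859375


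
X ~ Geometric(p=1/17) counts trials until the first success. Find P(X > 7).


P(X > 7) = P(first 7 trials all fail) = (1-p)^7 = (16/17)^7 = 268435456/410338673

268435456/410338673


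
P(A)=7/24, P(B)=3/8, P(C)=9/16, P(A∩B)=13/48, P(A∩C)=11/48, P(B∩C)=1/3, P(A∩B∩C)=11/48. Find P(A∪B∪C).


P(A∪B∪C) = P(A)+P(B)+P(C) - P(AB)-P(AC)-P(BC) + P(ABC)
= 7/24+3/8+9/16 - 13/48-11/48-1/3 + 11/48
= 5/8

5/8


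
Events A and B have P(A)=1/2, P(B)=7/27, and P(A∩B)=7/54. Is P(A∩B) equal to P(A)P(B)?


P(A)*P(B) = 1/2*7/27 = 7/54
P(A∩B) = 7/54, which equals P(A)P(B), so independent

Yes, A and B are independent


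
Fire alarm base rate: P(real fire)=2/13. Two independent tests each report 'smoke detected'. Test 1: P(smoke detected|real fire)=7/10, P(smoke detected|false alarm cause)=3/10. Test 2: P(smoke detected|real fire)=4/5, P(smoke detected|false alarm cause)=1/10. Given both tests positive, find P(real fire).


After test 1: P(+) = 7/10*2/13 + 3/10*11/13 = 47/130
P(B|+) = (7/65)/(47/130) = 14/47
After test 2 (use post1 as new prior): P(+) = 4/5*14/47 + 1/10*33/47 = 29/94
P(B|+,+) = (56/235)/(29/94) = 112/145

112/145


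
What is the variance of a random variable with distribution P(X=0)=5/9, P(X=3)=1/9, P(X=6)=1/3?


E[X] = 7/3, E[X^2] = 13
Var(X) = E[X^2] - (E[X])^2 = 13 - (7/3)^2 = 68/9

68/9


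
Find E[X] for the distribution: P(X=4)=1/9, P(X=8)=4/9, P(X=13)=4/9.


E[X] = sum(x * P(x))
= 4*1/9 + 8*4/9 + 13*4/9
= 88/9

88/9


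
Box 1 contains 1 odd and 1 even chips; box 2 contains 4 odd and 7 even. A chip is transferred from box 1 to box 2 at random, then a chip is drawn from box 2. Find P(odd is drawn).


P(transfer odd) = 1/2; P(transfer even) = 1/2
If odd transferred: Urn II has 5 odd of 12, so P(odd|odd moved) = 5/12
If even transferred: Urn II has 4 odd of 12, so P(odd|even moved) = 1/3
By total probability: P(odd) = 1/2*5/12 + 1/2*1/3 = 3/8

3/8


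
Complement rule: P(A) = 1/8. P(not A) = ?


P(A') = 1 - P(A) = 1 - 1/8 = 7/8

7/8


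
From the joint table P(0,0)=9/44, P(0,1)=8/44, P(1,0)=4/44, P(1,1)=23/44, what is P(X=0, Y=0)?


Read from table: P(X=0, Y=0) = 9/44

9/44


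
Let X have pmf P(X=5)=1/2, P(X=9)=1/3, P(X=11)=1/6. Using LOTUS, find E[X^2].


E[X^2] = sum(g(x)*P(x))
= 25*1/2 + 81*1/3 + 121*1/6
= 179/3

179/3


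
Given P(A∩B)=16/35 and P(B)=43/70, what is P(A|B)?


P(A|B) = P(A∩B)/P(B) = (32/70)/(43/70) = 32/43

32/43


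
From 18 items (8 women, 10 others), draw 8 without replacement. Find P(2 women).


P(X=2) = C(8,2)*C(10,6) / C(18,8)
= 28*210 / 43758
= 5880/43758 = 980/7293

980/7293


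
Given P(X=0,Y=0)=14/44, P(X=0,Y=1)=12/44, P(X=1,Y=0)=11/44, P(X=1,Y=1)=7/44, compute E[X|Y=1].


P(Y=1) = 19/44
E[X|Y=1] = (0*12 + 1*7)/19 = 7/19

7/19


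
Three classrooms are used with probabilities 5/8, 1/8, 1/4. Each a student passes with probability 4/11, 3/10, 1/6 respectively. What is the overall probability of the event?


P(A) = P(A|B1)P(B1) + P(A|B2)P(B2) + P(A|B3)P(B3)
= 4/11*5/8 + 3/10*1/8 + 1/6*1/4
= 5/22 + 3/80 + 1/24 = 809/2640

809/2640


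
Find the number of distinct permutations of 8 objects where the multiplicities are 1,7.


8! = 40320
Denominator: 1!=1 * 7!=5040
Coefficient = 40320 / 5040 = 8

8


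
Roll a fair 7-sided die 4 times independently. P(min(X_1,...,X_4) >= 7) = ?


P(min >= 7) = P(all X_i >= 7) = (P(X_1 >= 7))^4
= (1/7)^4 = 1/2401

1/2401


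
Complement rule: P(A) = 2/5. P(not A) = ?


P(A') = 1 - P(A) = 1 - 2/5 = 3/5

3/5


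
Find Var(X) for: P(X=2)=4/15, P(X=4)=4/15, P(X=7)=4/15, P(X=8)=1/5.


E[X] = 76/15, E[X^2] = 156/5
Var(X) = E[X^2] - (E[X])^2 = 156/5 - (76/15)^2 = 1244/225

1244/225


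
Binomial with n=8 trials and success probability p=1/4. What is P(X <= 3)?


P(X<=3) = P(X=0) + P(X=1) + P(X=2) + P(X=3)
= 6561/65536 + 2187/8192 + 5103/16384 + 1701/8192
= 58077/65536

58077/65536


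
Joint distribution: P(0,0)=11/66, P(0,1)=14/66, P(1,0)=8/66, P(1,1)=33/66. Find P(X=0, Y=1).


Read from table: P(X=0, Y=1) = 14/66 = 7/33

7/33


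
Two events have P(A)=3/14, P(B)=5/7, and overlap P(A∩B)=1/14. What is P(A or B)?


P(A∪B) = P(A) + P(B) - P(A∩B)
= 3/14 + 5/7 - 1/14 = 6/7

6/7


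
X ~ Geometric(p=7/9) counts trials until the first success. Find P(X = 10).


P(X=10) = (1-p)^9 * p = (2/9)^9 * 7/9
= 512/387420489 * 7/9 = 3584/3486784401

3584/3486784401


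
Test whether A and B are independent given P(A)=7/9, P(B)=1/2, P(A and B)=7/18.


P(A)*P(B) = 7/9*1/2 = 7/18
P(A∩B) = 7/18, which equals P(A)P(B), so independent

Yes, A and B are independent


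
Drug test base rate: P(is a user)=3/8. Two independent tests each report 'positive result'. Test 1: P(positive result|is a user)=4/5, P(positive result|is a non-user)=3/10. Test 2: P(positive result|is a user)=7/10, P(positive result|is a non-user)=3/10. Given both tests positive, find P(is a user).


After test 1: P(+) = 4/5*3/8 + 3/10*5/8 = 39/80
P(B|+) = (3/10)/(39/80) = 8/13
After test 2 (use post1 as new prior): P(+) = 7/10*8/13 + 3/10*5/13 = 71/130
P(B|+,+) = (28/65)/(71/130) = 56/71

56/71


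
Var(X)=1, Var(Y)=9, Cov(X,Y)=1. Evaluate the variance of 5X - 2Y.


Var(5X - 2Y) = 5^2*Var(X) + (-2)^2*Var(Y) + 2*5*(-2)*Cov(X,Y)
= 25*1 + 4*9 - 20*1
= 25 + 36 - 20 = 41

41


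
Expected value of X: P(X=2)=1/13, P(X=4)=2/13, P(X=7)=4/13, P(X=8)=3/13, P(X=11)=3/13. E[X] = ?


E[X] = sum(x * P(x))
= 2*1/13 + 4*2/13 + 7*4/13 + 8*3/13 + 11*3/13
= 95/13

95/13


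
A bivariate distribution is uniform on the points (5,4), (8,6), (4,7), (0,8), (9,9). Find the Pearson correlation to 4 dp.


Cov(X,Y) = 0.0400, Var(X) = 10.1600, Var(Y) = 2.9600
rho = Cov/(sqrt(VarX)*sqrt(VarY)) = 0.0073

0.0073


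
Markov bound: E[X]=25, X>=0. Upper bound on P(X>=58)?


Markov: P(X >= a) <= E[X]/a
P(X >= 58) <= 25/58

25/58


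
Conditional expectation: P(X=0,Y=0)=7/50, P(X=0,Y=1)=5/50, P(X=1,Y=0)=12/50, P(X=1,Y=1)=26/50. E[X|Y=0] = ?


P(Y=0) = 19/50
E[X|Y=0] = (0*7 + 1*12)/19 = 12/19

12/19


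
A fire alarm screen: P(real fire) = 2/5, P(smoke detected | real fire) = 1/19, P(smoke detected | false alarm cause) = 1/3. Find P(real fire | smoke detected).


P(A) = P(A|B)P(B) + P(A|B')P(B') = 1/19*2/5 + 1/3*3/5 = 21/95
P(B|A) = P(A|B)P(B)/P(A) = (2/95)/(21/95) = 2/21

2/21


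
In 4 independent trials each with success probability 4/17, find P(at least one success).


P(at least one) = 1 - P(none)
P(none) = (1 - 4/17)^4 = (13/17)^4 = 28561/83521
P(at least one) = 1 - 28561/83521 = 54960/83521

54960/83521


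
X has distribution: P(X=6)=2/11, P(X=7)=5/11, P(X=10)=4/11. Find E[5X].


E[5X] = sum(g(x)*P(x))
= 30*2/11 + 35*5/11 + 50*4/11
= 435/11

435/11


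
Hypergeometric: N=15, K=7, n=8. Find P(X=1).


P(X=1) = C(7,1)*C(8,7) / C(15,8)
= 7*8 / 6435
= 56/6435

56/6435


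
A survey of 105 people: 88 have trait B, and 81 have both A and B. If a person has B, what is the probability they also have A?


P(A|B) = P(A∩B)/P(B) = (81/105)/(88/105) = 81/88

81/88


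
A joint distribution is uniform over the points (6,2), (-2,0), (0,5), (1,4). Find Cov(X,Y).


E[X]=5/4, E[Y]=11/4, E[XY]=4
Cov(X,Y) = E[XY] - E[X]E[Y] = 4 - 5/4*11/4 = 9/16

9/16


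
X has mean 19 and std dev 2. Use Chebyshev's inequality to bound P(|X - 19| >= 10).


k = 10/2 = 5
Chebyshev: P(|X-mu| >= k*sigma) <= 1/k^2 = 1/5^2 = 1/25

1/25


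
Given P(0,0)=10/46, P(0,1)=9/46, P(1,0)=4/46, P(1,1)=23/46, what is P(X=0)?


P(X=0) = P(0,0)+P(0,1) = 10/46 + 9/46 = 19/46

19/46


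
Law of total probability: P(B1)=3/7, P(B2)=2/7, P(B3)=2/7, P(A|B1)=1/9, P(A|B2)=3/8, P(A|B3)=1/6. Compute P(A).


P(A) = P(A|B1)P(B1) + P(A|B2)P(B2) + P(A|B3)P(B3)
= 1/9*3/7 + 3/8*2/7 + 1/6*2/7
= 1/21 + 3/28 + 1/21 = 17/84

17/84


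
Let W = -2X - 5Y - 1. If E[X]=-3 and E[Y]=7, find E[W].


E[-2X - 5Y - 1] = -2*E[X] - 5*E[Y] - 1
= (-2)*(-3) + (-5)*(7) + (-1)
= 6 - 35 - 1 = -30

-30


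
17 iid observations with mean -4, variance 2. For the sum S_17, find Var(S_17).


By independence, Var(S_n) = n*Var(X_1) = 17*2 = 34

34


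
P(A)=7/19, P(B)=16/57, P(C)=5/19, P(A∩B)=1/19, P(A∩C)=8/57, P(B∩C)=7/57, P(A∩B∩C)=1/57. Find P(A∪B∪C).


P(A∪B∪C) = P(A)+P(B)+P(C) - P(AB)-P(AC)-P(BC) + P(ABC)
= 7/19+16/57+5/19 - 1/19-8/57-7/57 + 1/57
= 35/57

35/57


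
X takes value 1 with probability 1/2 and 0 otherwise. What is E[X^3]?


For Bernoulli: X in {0,1}
E[X^3] = 0^3*(1-1/2) + 1^3*1/2 = 1/2

1/2


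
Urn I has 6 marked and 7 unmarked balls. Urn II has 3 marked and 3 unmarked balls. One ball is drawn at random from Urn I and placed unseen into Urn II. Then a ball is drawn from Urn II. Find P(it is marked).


P(transfer marked) = 6/13; P(transfer unmarked) = 7/13
If marked transferred: Urn II has 4 marked of 7, so P(marked|marked moved) = 4/7
If unmarked transferred: Urn II has 3 marked of 7, so P(marked|unmarked moved) = 3/7
By total probability: P(marked) = 6/13*4/7 + 7/13*3/7 = 45/91

45/91


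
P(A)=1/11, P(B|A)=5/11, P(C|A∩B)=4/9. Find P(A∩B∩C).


P(A∩B∩C) = P(A) * P(B|A) * P(C|A∩B)
= 1/11 * 5/11 * 4/9
= 5/121 * 4/9 = 20/1089

20/1089


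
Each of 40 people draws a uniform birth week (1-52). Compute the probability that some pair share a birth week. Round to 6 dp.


P(all different) = prod((52-i)/52 for i=0..39) = 0.000000
P(at least one match) = 1 - 0.000000 = 1.000000

1.000000


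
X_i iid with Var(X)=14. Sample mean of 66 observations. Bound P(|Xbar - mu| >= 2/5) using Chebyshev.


Var(Xbar) = Var(X)/n = 14/66
Chebyshev: P(|Xbar-mu| >= 2/5) <= Var(Xbar)/(2/5)^2 = (7/33)/(4/25) = 175/132
Bound exceeds 1, so trivial bound: 1

1


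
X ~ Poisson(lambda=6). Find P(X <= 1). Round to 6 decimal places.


P(X<=1) = e^(-6)*6^0/0! + e^(-6)*6^1/1!
≈ 0.0024787522 + 0.0148725131
= 0.0173512653
≈ 0.017351

0.017351


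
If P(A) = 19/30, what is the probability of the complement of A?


P(A') = 1 - P(A) = 1 - 19/30 = 11/30

11/30


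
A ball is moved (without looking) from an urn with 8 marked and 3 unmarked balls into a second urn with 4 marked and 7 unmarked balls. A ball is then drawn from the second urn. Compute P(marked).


P(transfer marked) = 8/11; P(transfer unmarked) = 3/11
If marked transferred: Urn II has 5 marked of 12, so P(marked|marked moved) = 5/12
If unmarked transferred: Urn II has 4 marked of 12, so P(marked|unmarked moved) = 1/3
By total probability: P(marked) = 8/11*5/12 + 3/11*1/3 = 13/33

13/33


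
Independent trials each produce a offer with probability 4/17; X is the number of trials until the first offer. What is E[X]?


For geometric (trials until first success), E[X] = 1/p = 1/(4/17) = 17/4

17/4


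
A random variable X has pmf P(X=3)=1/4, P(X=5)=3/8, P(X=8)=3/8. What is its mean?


E[X] = sum(x * P(x))
= 3*1/4 + 5*3/8 + 8*3/8
= 45/8

45/8
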